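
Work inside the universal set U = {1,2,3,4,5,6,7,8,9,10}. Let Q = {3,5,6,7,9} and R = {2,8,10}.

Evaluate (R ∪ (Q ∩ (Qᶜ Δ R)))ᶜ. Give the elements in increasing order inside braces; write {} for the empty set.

Qᶜ = {1,2,4,8,10}
Qᶜ Δ R = {1,4}
Q ∩ (Qᶜ Δ R) = {}
R ∪ (Q ∩ (Qᶜ Δ R)) = {2,8,10}
(R ∪ (Q ∩ (Qᶜ Δ R)))ᶜ = {1,3,4,5,6,7,9}

{1,3,4,5,6,7,9}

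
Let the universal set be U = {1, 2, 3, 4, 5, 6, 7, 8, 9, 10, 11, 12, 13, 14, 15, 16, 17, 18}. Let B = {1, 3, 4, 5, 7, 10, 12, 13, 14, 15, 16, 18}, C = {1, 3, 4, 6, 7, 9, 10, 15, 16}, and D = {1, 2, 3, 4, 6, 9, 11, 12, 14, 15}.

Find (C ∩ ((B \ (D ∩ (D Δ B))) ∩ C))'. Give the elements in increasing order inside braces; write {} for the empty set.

D Δ B = {2, 5, 6, 7, 9, 10, 11, 13, 16, 18}
D ∩ (D Δ B) = {2, 6, 9, 11}
B \ (D ∩ (D Δ B)) = {1, 3, 4, 5, 7, 10, 12, 13, 14, 15, 16, 18}
(B \ (D ∩ (D Δ B))) ∩ C = {1, 3, 4, 7, 10, 15, 16}
C ∩ ((B \ (D ∩ (D Δ B))) ∩ C) = {1, 3, 4, 7, 10, 15, 16}
(C ∩ ((B \ (D ∩ (D Δ B))) ∩ C))' = {2, 5, 6, 8, 9, 11, 12, 13, 14, 17, 18}

{2, 5, 6, 8, 9, 11, 12, 13, 14, 17, 18}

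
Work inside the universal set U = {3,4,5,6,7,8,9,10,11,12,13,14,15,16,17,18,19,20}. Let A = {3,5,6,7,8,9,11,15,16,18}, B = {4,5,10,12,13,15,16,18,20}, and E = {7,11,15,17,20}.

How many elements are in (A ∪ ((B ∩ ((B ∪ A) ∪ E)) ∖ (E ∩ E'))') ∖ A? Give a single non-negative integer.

B ∪ A = {3,4,5,6,7,8,9,10,11,12,13,15,16,18,20}
(B ∪ A) ∪ E = {3,4,5,6,7,8,9,10,11,12,13,15,16,17,18,20}
B ∩ ((B ∪ A) ∪ E) = {4,5,10,12,13,15,16,18,20}
E' = {3,4,5,6,8,9,10,12,13,14,16,18,19}
E ∩ E' = {}
(B ∩ ((B ∪ A) ∪ E)) ∖ (E ∩ E') = {4,5,10,12,13,15,16,18,20}
((B ∩ ((B ∪ A) ∪ E)) ∖ (E ∩ E'))' = {3,6,7,8,9,11,14,17,19}
A ∪ ((B ∩ ((B ∪ A) ∪ E)) ∖ (E ∩ E'))' = {3,5,6,7,8,9,11,14,15,16,17,18,19}
(A ∪ ((B ∩ ((B ∪ A) ∪ E)) ∖ (E ∩ E'))') ∖ A = {14,17,19}
|(A ∪ ((B ∩ ((B ∪ A) ∪ E)) ∖ (E ∩ E'))') ∖ A| = 3

3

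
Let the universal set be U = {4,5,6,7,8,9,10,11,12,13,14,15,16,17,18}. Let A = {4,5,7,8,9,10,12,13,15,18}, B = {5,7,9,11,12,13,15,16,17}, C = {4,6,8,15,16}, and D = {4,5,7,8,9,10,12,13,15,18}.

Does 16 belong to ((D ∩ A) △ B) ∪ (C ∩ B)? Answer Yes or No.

Yes

16 ∉ D and 16 ∉ A, so 16 ∉ D ∩ A
16 ∉ (D ∩ A) and 16 ∈ B, so 16 ∈ (D ∩ A) △ B
16 ∈ C and 16 ∈ B, so 16 ∈ C ∩ B
16 ∈ ((D ∩ A) △ B) and 16 ∈ (C ∩ B), so 16 ∈ ((D ∩ A) △ B) ∪ (C ∩ B)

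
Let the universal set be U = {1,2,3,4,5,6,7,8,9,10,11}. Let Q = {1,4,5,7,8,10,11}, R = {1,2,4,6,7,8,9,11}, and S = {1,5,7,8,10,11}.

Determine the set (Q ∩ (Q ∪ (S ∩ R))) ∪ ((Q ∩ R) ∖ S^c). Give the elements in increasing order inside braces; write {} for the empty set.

{1,4,5,7,8,10,11}

S ∩ R = {1,7,8,11}
Q ∪ (S ∩ R) = {1,4,5,7,8,10,11}
Q ∩ (Q ∪ (S ∩ R)) = {1,4,5,7,8,10,11}
Q ∩ R = {1,4,7,8,11}
S^c = {2,3,4,6,9}
(Q ∩ R) ∖ S^c = {1,7,8,11}
(Q ∩ (Q ∪ (S ∩ R))) ∪ ((Q ∩ R) ∖ S^c) = {1,4,5,7,8,10,11}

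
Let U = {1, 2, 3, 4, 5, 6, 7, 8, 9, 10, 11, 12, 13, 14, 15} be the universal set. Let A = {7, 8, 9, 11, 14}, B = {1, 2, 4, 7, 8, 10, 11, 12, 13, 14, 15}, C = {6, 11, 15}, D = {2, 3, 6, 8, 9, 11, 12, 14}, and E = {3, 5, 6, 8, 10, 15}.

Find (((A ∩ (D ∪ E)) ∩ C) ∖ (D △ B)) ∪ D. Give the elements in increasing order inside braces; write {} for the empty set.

D ∪ E = {2, 3, 5, 6, 8, 9, 10, 11, 12, 14, 15}
A ∩ (D ∪ E) = {8, 9, 11, 14}
(A ∩ (D ∪ E)) ∩ C = {11}
D △ B = {1, 3, 4, 6, 7, 9, 10, 13, 15}
((A ∩ (D ∪ E)) ∩ C) ∖ (D △ B) = {11}
(((A ∩ (D ∪ E)) ∩ C) ∖ (D △ B)) ∪ D = {2, 3, 6, 8, 9, 11, 12, 14}

{2, 3, 6, 8, 9, 11, 12, 14}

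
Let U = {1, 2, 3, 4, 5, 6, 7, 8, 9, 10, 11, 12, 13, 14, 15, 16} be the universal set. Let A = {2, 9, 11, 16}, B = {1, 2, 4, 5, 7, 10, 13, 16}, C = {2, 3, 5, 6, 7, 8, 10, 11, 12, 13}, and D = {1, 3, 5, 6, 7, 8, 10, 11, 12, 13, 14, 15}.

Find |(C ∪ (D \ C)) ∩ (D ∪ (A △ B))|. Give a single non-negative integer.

D \ C = {1, 14, 15}
C ∪ (D \ C) = {1, 2, 3, 5, 6, 7, 8, 10, 11, 12, 13, 14, 15}
A △ B = {1, 4, 5, 7, 9, 10, 11, 13}
D ∪ (A △ B) = {1, 3, 4, 5, 6, 7, 8, 9, 10, 11, 12, 13, 14, 15}
(C ∪ (D \ C)) ∩ (D ∪ (A △ B)) = {1, 3, 5, 6, 7, 8, 10, 11, 12, 13, 14, 15}
|(C ∪ (D \ C)) ∩ (D ∪ (A △ B))| = 12

12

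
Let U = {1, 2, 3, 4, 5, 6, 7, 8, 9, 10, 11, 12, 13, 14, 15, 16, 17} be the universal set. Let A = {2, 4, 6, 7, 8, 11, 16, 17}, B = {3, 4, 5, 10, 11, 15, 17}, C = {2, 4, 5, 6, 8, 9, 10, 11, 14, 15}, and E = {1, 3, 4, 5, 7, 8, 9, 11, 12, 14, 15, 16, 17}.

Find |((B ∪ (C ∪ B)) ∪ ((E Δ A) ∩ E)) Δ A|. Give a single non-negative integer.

C ∪ B = {2, 3, 4, 5, 6, 8, 9, 10, 11, 14, 15, 17}
B ∪ (C ∪ B) = {2, 3, 4, 5, 6, 8, 9, 10, 11, 14, 15, 17}
E Δ A = {1, 2, 3, 5, 6, 9, 12, 14, 15}
(E Δ A) ∩ E = {1, 3, 5, 9, 12, 14, 15}
(B ∪ (C ∪ B)) ∪ ((E Δ A) ∩ E) = {1, 2, 3, 4, 5, 6, 8, 9, 10, 11, 12, 14, 15, 17}
((B ∪ (C ∪ B)) ∪ ((E Δ A) ∩ E)) Δ A = {1, 3, 5, 7, 9, 10, 12, 14, 15, 16}
|((B ∪ (C ∪ B)) ∪ ((E Δ A) ∩ E)) Δ A| = 10

10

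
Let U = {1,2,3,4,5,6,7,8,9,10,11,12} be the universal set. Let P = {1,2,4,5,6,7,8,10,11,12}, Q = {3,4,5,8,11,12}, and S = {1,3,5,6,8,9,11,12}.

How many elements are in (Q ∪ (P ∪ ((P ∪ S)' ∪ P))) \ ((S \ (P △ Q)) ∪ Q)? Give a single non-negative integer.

5

P ∪ S = {1,2,3,4,5,6,7,8,9,10,11,12}
(P ∪ S)' = {}
(P ∪ S)' ∪ P = {1,2,4,5,6,7,8,10,11,12}
P ∪ ((P ∪ S)' ∪ P) = {1,2,4,5,6,7,8,10,11,12}
Q ∪ (P ∪ ((P ∪ S)' ∪ P)) = {1,2,3,4,5,6,7,8,10,11,12}
P △ Q = {1,2,3,6,7,10}
S \ (P △ Q) = {5,8,9,11,12}
(S \ (P △ Q)) ∪ Q = {3,4,5,8,9,11,12}
(Q ∪ (P ∪ ((P ∪ S)' ∪ P))) \ ((S \ (P △ Q)) ∪ Q) = {1,2,6,7,10}
|(Q ∪ (P ∪ ((P ∪ S)' ∪ P))) \ ((S \ (P △ Q)) ∪ Q)| = 5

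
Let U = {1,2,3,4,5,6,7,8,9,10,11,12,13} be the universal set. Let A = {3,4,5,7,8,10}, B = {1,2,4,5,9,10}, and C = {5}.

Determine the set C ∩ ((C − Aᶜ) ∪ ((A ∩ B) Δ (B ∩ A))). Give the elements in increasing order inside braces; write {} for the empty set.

Aᶜ = {1,2,6,9,11,12,13}
C − Aᶜ = {5}
A ∩ B = {4,5,10}
B ∩ A = {4,5,10}
(A ∩ B) Δ (B ∩ A) = {}
(C − Aᶜ) ∪ ((A ∩ B) Δ (B ∩ A)) = {5}
C ∩ ((C − Aᶜ) ∪ ((A ∩ B) Δ (B ∩ A))) = {5}

{5}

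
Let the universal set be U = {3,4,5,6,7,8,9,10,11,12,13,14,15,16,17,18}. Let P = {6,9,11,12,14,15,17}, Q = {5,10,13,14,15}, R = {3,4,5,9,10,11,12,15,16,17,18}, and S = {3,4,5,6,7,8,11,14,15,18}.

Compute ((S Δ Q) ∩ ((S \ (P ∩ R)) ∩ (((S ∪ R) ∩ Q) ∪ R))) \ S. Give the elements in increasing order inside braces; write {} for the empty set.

{}

S Δ Q = {3,4,6,7,8,10,11,13,18}
P ∩ R = {9,11,12,15,17}
S \ (P ∩ R) = {3,4,5,6,7,8,14,18}
S ∪ R = {3,4,5,6,7,8,9,10,11,12,14,15,16,17,18}
(S ∪ R) ∩ Q = {5,10,14,15}
((S ∪ R) ∩ Q) ∪ R = {3,4,5,9,10,11,12,14,15,16,17,18}
(S \ (P ∩ R)) ∩ (((S ∪ R) ∩ Q) ∪ R) = {3,4,5,14,18}
(S Δ Q) ∩ ((S \ (P ∩ R)) ∩ (((S ∪ R) ∩ Q) ∪ R)) = {3,4,18}
((S Δ Q) ∩ ((S \ (P ∩ R)) ∩ (((S ∪ R) ∩ Q) ∪ R))) \ S = {}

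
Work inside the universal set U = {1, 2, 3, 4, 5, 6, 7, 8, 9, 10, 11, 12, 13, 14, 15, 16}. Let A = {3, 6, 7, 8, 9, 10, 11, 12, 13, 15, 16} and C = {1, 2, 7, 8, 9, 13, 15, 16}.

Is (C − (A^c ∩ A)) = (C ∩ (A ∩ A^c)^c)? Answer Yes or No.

Yes

A^c = {1, 2, 4, 5, 14}
A^c ∩ A = {}
C − (A^c ∩ A) = {1, 2, 7, 8, 9, 13, 15, 16}
A ∩ A^c = {}
(A ∩ A^c)^c = {1, 2, 3, 4, 5, 6, 7, 8, 9, 10, 11, 12, 13, 14, 15, 16}
C ∩ (A ∩ A^c)^c = {1, 2, 7, 8, 9, 13, 15, 16}
Both equal {1, 2, 7, 8, 9, 13, 15, 16}, so C − (A^c ∩ A) = C ∩ (A ∩ A^c)^c.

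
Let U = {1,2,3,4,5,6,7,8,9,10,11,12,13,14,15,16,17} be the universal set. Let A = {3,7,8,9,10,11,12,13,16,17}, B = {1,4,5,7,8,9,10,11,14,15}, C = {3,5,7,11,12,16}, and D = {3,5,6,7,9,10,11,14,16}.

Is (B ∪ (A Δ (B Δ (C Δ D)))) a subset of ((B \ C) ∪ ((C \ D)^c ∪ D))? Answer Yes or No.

Yes

C Δ D = {6,9,10,12,14}
B Δ (C Δ D) = {1,4,5,6,7,8,11,12,15}
A Δ (B Δ (C Δ D)) = {1,3,4,5,6,9,10,13,15,16,17}
B ∪ (A Δ (B Δ (C Δ D))) = {1,3,4,5,6,7,8,9,10,11,13,14,15,16,17}
B \ C = {1,4,8,9,10,14,15}
C \ D = {12}
(C \ D)^c = {1,2,3,4,5,6,7,8,9,10,11,13,14,15,16,17}
(C \ D)^c ∪ D = {1,2,3,4,5,6,7,8,9,10,11,13,14,15,16,17}
(B \ C) ∪ ((C \ D)^c ∪ D) = {1,2,3,4,5,6,7,8,9,10,11,13,14,15,16,17}
Every element of {1,3,4,5,6,7,8,9,10,11,13,14,15,16,17} is in {1,2,3,4,5,6,7,8,9,10,11,13,14,15,16,17}, so B ∪ (A Δ (B Δ (C Δ D))) ⊆ (B \ C) ∪ ((C \ D)^c ∪ D).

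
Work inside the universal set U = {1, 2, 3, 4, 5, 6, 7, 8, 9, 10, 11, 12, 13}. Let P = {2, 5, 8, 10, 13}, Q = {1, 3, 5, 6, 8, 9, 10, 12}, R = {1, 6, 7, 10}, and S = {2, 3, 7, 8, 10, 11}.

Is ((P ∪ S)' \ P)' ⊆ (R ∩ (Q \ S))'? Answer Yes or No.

Yes

P ∪ S = {2, 3, 5, 7, 8, 10, 11, 13}
(P ∪ S)' = {1, 4, 6, 9, 12}
(P ∪ S)' \ P = {1, 4, 6, 9, 12}
((P ∪ S)' \ P)' = {2, 3, 5, 7, 8, 10, 11, 13}
Q \ S = {1, 5, 6, 9, 12}
R ∩ (Q \ S) = {1, 6}
(R ∩ (Q \ S))' = {2, 3, 4, 5, 7, 8, 9, 10, 11, 12, 13}
Every element of {2, 3, 5, 7, 8, 10, 11, 13} is in {2, 3, 4, 5, 7, 8, 9, 10, 11, 12, 13}, so ((P ∪ S)' \ P)' ⊆ (R ∩ (Q \ S))'.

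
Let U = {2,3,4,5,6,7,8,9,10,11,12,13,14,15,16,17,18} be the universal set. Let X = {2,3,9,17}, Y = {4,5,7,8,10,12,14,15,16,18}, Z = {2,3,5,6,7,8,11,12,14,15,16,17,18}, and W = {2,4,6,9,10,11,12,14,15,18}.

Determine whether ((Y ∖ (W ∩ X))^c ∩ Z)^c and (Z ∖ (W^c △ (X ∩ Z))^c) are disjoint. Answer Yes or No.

No

W ∩ X = {2,9}
Y ∖ (W ∩ X) = {4,5,7,8,10,12,14,15,16,18}
(Y ∖ (W ∩ X))^c = {2,3,6,9,11,13,17}
(Y ∖ (W ∩ X))^c ∩ Z = {2,3,6,11,17}
((Y ∖ (W ∩ X))^c ∩ Z)^c = {4,5,7,8,9,10,12,13,14,15,16,18}
W^c = {3,5,7,8,13,16,17}
X ∩ Z = {2,3,17}
W^c △ (X ∩ Z) = {2,5,7,8,13,16}
(W^c △ (X ∩ Z))^c = {3,4,6,9,10,11,12,14,15,17,18}
Z ∖ (W^c △ (X ∩ Z))^c = {2,5,7,8,16}
5 lies in both, so they are not disjoint.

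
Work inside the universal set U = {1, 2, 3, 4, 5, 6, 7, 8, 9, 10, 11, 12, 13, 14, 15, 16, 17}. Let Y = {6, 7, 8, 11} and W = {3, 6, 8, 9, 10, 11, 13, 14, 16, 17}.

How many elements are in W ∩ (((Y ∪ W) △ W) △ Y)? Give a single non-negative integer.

Y ∪ W = {3, 6, 7, 8, 9, 10, 11, 13, 14, 16, 17}
(Y ∪ W) △ W = {7}
((Y ∪ W) △ W) △ Y = {6, 8, 11}
W ∩ (((Y ∪ W) △ W) △ Y) = {6, 8, 11}
|W ∩ (((Y ∪ W) △ W) △ Y)| = 3

3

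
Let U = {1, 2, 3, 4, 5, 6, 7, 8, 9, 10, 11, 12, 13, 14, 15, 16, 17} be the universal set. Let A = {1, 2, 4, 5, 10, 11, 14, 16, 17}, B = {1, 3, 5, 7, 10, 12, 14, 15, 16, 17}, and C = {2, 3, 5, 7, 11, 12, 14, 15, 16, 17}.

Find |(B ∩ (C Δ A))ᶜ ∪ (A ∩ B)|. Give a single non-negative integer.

C Δ A = {1, 3, 4, 7, 10, 12, 15}
B ∩ (C Δ A) = {1, 3, 7, 10, 12, 15}
(B ∩ (C Δ A))ᶜ = {2, 4, 5, 6, 8, 9, 11, 13, 14, 16, 17}
A ∩ B = {1, 5, 10, 14, 16, 17}
(B ∩ (C Δ A))ᶜ ∪ (A ∩ B) = {1, 2, 4, 5, 6, 8, 9, 10, 11, 13, 14, 16, 17}
|(B ∩ (C Δ A))ᶜ ∪ (A ∩ B)| = 13

13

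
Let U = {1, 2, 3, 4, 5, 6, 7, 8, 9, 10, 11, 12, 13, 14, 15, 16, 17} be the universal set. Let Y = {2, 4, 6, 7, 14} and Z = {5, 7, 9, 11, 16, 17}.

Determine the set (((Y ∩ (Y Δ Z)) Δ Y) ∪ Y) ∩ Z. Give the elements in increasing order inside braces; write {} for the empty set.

Y Δ Z = {2, 4, 5, 6, 9, 11, 14, 16, 17}
Y ∩ (Y Δ Z) = {2, 4, 6, 14}
(Y ∩ (Y Δ Z)) Δ Y = {7}
((Y ∩ (Y Δ Z)) Δ Y) ∪ Y = {2, 4, 6, 7, 14}
(((Y ∩ (Y Δ Z)) Δ Y) ∪ Y) ∩ Z = {7}

{7}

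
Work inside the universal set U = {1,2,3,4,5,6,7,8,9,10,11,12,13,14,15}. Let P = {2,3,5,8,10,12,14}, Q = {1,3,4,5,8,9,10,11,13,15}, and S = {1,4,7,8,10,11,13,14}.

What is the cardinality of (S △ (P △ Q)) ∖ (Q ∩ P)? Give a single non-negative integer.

P △ Q = {1,2,4,9,11,12,13,14,15}
S △ (P △ Q) = {2,7,8,9,10,12,15}
Q ∩ P = {3,5,8,10}
(S △ (P △ Q)) ∖ (Q ∩ P) = {2,7,9,12,15}
|(S △ (P △ Q)) ∖ (Q ∩ P)| = 5

5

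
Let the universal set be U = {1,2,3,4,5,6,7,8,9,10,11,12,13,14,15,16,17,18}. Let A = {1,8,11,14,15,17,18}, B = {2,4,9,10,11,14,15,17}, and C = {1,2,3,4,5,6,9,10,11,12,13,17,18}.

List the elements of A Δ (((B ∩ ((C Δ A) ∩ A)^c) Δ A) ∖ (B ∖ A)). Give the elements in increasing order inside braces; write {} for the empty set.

C Δ A = {2,3,4,5,6,8,9,10,12,13,14,15}
(C Δ A) ∩ A = {8,14,15}
((C Δ A) ∩ A)^c = {1,2,3,4,5,6,7,9,10,11,12,13,16,17,18}
B ∩ ((C Δ A) ∩ A)^c = {2,4,9,10,11,17}
(B ∩ ((C Δ A) ∩ A)^c) Δ A = {1,2,4,8,9,10,14,15,18}
B ∖ A = {2,4,9,10}
((B ∩ ((C Δ A) ∩ A)^c) Δ A) ∖ (B ∖ A) = {1,8,14,15,18}
A Δ (((B ∩ ((C Δ A) ∩ A)^c) Δ A) ∖ (B ∖ A)) = {11,17}

{11,17}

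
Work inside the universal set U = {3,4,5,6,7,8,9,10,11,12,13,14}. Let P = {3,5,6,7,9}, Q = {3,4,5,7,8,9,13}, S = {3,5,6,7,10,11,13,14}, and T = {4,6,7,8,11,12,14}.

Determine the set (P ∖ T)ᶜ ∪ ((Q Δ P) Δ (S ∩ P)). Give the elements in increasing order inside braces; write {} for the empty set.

{3,4,5,6,7,8,10,11,12,13,14}

P ∖ T = {3,5,9}
(P ∖ T)ᶜ = {4,6,7,8,10,11,12,13,14}
Q Δ P = {4,6,8,13}
S ∩ P = {3,5,6,7}
(Q Δ P) Δ (S ∩ P) = {3,4,5,7,8,13}
(P ∖ T)ᶜ ∪ ((Q Δ P) Δ (S ∩ P)) = {3,4,5,6,7,8,10,11,12,13,14}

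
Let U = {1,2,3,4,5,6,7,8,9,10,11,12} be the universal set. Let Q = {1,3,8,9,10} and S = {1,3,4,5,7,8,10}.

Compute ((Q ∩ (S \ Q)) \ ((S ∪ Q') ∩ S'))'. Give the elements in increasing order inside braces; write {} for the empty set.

S \ Q = {4,5,7}
Q ∩ (S \ Q) = {}
Q' = {2,4,5,6,7,11,12}
S ∪ Q' = {1,2,3,4,5,6,7,8,10,11,12}
S' = {2,6,9,11,12}
(S ∪ Q') ∩ S' = {2,6,11,12}
(Q ∩ (S \ Q)) \ ((S ∪ Q') ∩ S') = {}
((Q ∩ (S \ Q)) \ ((S ∪ Q') ∩ S'))' = {1,2,3,4,5,6,7,8,9,10,11,12}

{1,2,3,4,5,6,7,8,9,10,11,12}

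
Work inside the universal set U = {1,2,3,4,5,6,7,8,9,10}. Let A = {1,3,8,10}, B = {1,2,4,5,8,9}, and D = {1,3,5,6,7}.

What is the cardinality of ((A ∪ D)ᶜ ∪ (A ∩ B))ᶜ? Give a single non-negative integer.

A ∪ D = {1,3,5,6,7,8,10}
(A ∪ D)ᶜ = {2,4,9}
A ∩ B = {1,8}
(A ∪ D)ᶜ ∪ (A ∩ B) = {1,2,4,8,9}
((A ∪ D)ᶜ ∪ (A ∩ B))ᶜ = {3,5,6,7,10}
|((A ∪ D)ᶜ ∪ (A ∩ B))ᶜ| = 5

5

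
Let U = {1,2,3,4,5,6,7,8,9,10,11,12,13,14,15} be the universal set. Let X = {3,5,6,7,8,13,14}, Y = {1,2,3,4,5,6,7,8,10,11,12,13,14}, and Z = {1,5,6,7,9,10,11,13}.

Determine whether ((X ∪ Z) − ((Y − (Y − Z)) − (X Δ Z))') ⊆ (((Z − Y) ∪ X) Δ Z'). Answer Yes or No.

X ∪ Z = {1,3,5,6,7,8,9,10,11,13,14}
Y − Z = {2,3,4,8,12,14}
Y − (Y − Z) = {1,5,6,7,10,11,13}
X Δ Z = {1,3,8,9,10,11,14}
(Y − (Y − Z)) − (X Δ Z) = {5,6,7,13}
((Y − (Y − Z)) − (X Δ Z))' = {1,2,3,4,8,9,10,11,12,14,15}
(X ∪ Z) − ((Y − (Y − Z)) − (X Δ Z))' = {5,6,7,13}
Z − Y = {9}
(Z − Y) ∪ X = {3,5,6,7,8,9,13,14}
Z' = {2,3,4,8,12,14,15}
((Z − Y) ∪ X) Δ Z' = {2,4,5,6,7,9,12,13,15}
Every element of {5,6,7,13} is in {2,4,5,6,7,9,12,13,15}, so (X ∪ Z) − ((Y − (Y − Z)) − (X Δ Z))' ⊆ ((Z − Y) ∪ X) Δ Z'.

Yes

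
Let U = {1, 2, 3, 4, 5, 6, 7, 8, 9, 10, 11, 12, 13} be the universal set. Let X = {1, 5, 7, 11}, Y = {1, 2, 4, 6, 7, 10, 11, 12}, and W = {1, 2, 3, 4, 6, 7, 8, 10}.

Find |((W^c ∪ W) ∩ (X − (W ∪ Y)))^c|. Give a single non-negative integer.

12

W^c = {5, 9, 11, 12, 13}
W^c ∪ W = {1, 2, 3, 4, 5, 6, 7, 8, 9, 10, 11, 12, 13}
W ∪ Y = {1, 2, 3, 4, 6, 7, 8, 10, 11, 12}
X − (W ∪ Y) = {5}
(W^c ∪ W) ∩ (X − (W ∪ Y)) = {5}
((W^c ∪ W) ∩ (X − (W ∪ Y)))^c = {1, 2, 3, 4, 6, 7, 8, 9, 10, 11, 12, 13}
|((W^c ∪ W) ∩ (X − (W ∪ Y)))^c| = 12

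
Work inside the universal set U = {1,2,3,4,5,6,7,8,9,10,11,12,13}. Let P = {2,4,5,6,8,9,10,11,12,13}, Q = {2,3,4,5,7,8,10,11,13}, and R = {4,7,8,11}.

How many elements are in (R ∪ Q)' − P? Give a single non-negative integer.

R ∪ Q = {2,3,4,5,7,8,10,11,13}
(R ∪ Q)' = {1,6,9,12}
(R ∪ Q)' − P = {1}
|(R ∪ Q)' − P| = 1

1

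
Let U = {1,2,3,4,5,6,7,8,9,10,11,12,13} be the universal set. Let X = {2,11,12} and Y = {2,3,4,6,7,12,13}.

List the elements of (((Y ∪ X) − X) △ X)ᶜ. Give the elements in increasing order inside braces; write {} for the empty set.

{1,5,8,9,10}

Y ∪ X = {2,3,4,6,7,11,12,13}
(Y ∪ X) − X = {3,4,6,7,13}
((Y ∪ X) − X) △ X = {2,3,4,6,7,11,12,13}
(((Y ∪ X) − X) △ X)ᶜ = {1,5,8,9,10}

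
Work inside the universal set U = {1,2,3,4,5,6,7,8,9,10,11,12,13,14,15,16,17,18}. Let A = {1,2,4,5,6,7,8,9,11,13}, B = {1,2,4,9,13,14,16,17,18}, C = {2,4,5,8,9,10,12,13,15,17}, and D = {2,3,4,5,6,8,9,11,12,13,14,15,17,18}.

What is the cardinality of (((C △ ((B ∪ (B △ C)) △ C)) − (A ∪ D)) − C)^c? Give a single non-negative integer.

17

B △ C = {1,5,8,10,12,14,15,16,18}
B ∪ (B △ C) = {1,2,4,5,8,9,10,12,13,14,15,16,17,18}
(B ∪ (B △ C)) △ C = {1,14,16,18}
C △ ((B ∪ (B △ C)) △ C) = {1,2,4,5,8,9,10,12,13,14,15,16,17,18}
A ∪ D = {1,2,3,4,5,6,7,8,9,11,12,13,14,15,17,18}
(C △ ((B ∪ (B △ C)) △ C)) − (A ∪ D) = {10,16}
((C △ ((B ∪ (B △ C)) △ C)) − (A ∪ D)) − C = {16}
(((C △ ((B ∪ (B △ C)) △ C)) − (A ∪ D)) − C)^c = {1,2,3,4,5,6,7,8,9,10,11,12,13,14,15,17,18}
|(((C △ ((B ∪ (B △ C)) △ C)) − (A ∪ D)) − C)^c| = 17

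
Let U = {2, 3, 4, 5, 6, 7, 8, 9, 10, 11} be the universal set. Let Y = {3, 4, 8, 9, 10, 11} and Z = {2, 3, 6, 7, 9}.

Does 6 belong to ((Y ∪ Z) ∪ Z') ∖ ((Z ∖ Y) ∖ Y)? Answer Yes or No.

No

6 ∉ Y and 6 ∈ Z, so 6 ∈ Y ∪ Z
6 ∈ Z, so 6 ∉ Z'
6 ∈ (Y ∪ Z) and 6 ∉ Z', so 6 ∈ (Y ∪ Z) ∪ Z'
6 ∈ Z and 6 ∉ Y, so 6 ∈ Z ∖ Y
6 ∈ (Z ∖ Y) and 6 ∉ Y, so 6 ∈ (Z ∖ Y) ∖ Y
6 ∈ ((Y ∪ Z) ∪ Z') and 6 ∈ ((Z ∖ Y) ∖ Y), so 6 ∉ ((Y ∪ Z) ∪ Z') ∖ ((Z ∖ Y) ∖ Y)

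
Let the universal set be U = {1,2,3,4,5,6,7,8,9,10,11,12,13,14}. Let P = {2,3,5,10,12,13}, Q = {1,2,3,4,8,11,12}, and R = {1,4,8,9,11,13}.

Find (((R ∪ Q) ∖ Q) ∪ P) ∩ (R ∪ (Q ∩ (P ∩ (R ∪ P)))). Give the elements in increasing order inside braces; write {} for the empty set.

R ∪ Q = {1,2,3,4,8,9,11,12,13}
(R ∪ Q) ∖ Q = {9,13}
((R ∪ Q) ∖ Q) ∪ P = {2,3,5,9,10,12,13}
R ∪ P = {1,2,3,4,5,8,9,10,11,12,13}
P ∩ (R ∪ P) = {2,3,5,10,12,13}
Q ∩ (P ∩ (R ∪ P)) = {2,3,12}
R ∪ (Q ∩ (P ∩ (R ∪ P))) = {1,2,3,4,8,9,11,12,13}
(((R ∪ Q) ∖ Q) ∪ P) ∩ (R ∪ (Q ∩ (P ∩ (R ∪ P)))) = {2,3,9,12,13}

{2,3,9,12,13}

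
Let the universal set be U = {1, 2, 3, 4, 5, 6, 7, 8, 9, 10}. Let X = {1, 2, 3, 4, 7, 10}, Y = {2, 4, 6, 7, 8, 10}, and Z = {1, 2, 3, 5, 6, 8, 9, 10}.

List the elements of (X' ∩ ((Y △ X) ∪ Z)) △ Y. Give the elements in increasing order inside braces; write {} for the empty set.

{2, 4, 5, 7, 9, 10}

X' = {5, 6, 8, 9}
Y △ X = {1, 3, 6, 8}
(Y △ X) ∪ Z = {1, 2, 3, 5, 6, 8, 9, 10}
X' ∩ ((Y △ X) ∪ Z) = {5, 6, 8, 9}
(X' ∩ ((Y △ X) ∪ Z)) △ Y = {2, 4, 5, 7, 9, 10}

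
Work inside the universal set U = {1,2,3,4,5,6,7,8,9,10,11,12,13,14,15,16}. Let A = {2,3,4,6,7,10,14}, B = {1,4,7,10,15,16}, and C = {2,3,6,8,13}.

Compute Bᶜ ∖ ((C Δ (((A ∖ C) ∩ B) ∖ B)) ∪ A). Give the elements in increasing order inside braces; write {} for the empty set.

Bᶜ = {2,3,5,6,8,9,11,12,13,14}
A ∖ C = {4,7,10,14}
(A ∖ C) ∩ B = {4,7,10}
((A ∖ C) ∩ B) ∖ B = {}
C Δ (((A ∖ C) ∩ B) ∖ B) = {2,3,6,8,13}
(C Δ (((A ∖ C) ∩ B) ∖ B)) ∪ A = {2,3,4,6,7,8,10,13,14}
Bᶜ ∖ ((C Δ (((A ∖ C) ∩ B) ∖ B)) ∪ A) = {5,9,11,12}

{5,9,11,12}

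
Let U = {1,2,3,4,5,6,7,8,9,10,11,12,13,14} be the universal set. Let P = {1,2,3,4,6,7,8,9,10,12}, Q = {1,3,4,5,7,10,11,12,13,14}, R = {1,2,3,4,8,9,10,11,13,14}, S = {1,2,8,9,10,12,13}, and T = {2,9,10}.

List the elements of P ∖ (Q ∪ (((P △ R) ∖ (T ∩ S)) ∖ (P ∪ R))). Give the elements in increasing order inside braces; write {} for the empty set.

P △ R = {6,7,11,12,13,14}
T ∩ S = {2,9,10}
(P △ R) ∖ (T ∩ S) = {6,7,11,12,13,14}
P ∪ R = {1,2,3,4,6,7,8,9,10,11,12,13,14}
((P △ R) ∖ (T ∩ S)) ∖ (P ∪ R) = {}
Q ∪ (((P △ R) ∖ (T ∩ S)) ∖ (P ∪ R)) = {1,3,4,5,7,10,11,12,13,14}
P ∖ (Q ∪ (((P △ R) ∖ (T ∩ S)) ∖ (P ∪ R))) = {2,6,8,9}

{2,6,8,9}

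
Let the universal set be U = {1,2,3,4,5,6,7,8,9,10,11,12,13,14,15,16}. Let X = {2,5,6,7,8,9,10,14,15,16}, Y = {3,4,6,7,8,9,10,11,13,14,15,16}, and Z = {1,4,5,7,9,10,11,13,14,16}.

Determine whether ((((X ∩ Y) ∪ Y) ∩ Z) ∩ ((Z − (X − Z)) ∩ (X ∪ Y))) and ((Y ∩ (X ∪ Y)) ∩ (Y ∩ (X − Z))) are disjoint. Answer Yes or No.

X ∩ Y = {6,7,8,9,10,14,15,16}
(X ∩ Y) ∪ Y = {3,4,6,7,8,9,10,11,13,14,15,16}
((X ∩ Y) ∪ Y) ∩ Z = {4,7,9,10,11,13,14,16}
X − Z = {2,6,8,15}
Z − (X − Z) = {1,4,5,7,9,10,11,13,14,16}
X ∪ Y = {2,3,4,5,6,7,8,9,10,11,13,14,15,16}
(Z − (X − Z)) ∩ (X ∪ Y) = {4,5,7,9,10,11,13,14,16}
(((X ∩ Y) ∪ Y) ∩ Z) ∩ ((Z − (X − Z)) ∩ (X ∪ Y)) = {4,7,9,10,11,13,14,16}
Y ∩ (X ∪ Y) = {3,4,6,7,8,9,10,11,13,14,15,16}
Y ∩ (X − Z) = {6,8,15}
(Y ∩ (X ∪ Y)) ∩ (Y ∩ (X − Z)) = {6,8,15}
{4,7,9,10,11,13,14,16} and {6,8,15} share no elements.

Yes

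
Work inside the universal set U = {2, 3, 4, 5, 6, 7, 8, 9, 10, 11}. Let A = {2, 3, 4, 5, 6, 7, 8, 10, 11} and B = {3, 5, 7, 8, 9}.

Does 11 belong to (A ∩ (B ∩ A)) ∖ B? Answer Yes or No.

11 ∉ B and 11 ∈ A, so 11 ∉ B ∩ A
11 ∈ A and 11 ∉ (B ∩ A), so 11 ∉ A ∩ (B ∩ A)
11 ∉ (A ∩ (B ∩ A)) and 11 ∉ B, so 11 ∉ (A ∩ (B ∩ A)) ∖ B

No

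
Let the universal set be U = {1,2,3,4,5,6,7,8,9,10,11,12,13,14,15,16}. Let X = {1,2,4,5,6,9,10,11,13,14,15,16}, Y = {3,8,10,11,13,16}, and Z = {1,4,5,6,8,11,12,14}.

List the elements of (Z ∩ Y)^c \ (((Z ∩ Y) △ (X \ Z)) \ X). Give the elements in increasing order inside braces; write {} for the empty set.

{1,2,3,4,5,6,7,9,10,12,13,14,15,16}

Z ∩ Y = {8,11}
(Z ∩ Y)^c = {1,2,3,4,5,6,7,9,10,12,13,14,15,16}
X \ Z = {2,9,10,13,15,16}
(Z ∩ Y) △ (X \ Z) = {2,8,9,10,11,13,15,16}
((Z ∩ Y) △ (X \ Z)) \ X = {8}
(Z ∩ Y)^c \ (((Z ∩ Y) △ (X \ Z)) \ X) = {1,2,3,4,5,6,7,9,10,12,13,14,15,16}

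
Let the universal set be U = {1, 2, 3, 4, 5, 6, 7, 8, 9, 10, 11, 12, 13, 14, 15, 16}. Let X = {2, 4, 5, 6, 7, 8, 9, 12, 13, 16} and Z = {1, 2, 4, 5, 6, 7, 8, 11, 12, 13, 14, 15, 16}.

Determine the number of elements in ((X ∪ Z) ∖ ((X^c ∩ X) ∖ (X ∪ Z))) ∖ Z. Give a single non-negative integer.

X ∪ Z = {1, 2, 4, 5, 6, 7, 8, 9, 11, 12, 13, 14, 15, 16}
X^c = {1, 3, 10, 11, 14, 15}
X^c ∩ X = {}
(X^c ∩ X) ∖ (X ∪ Z) = {}
(X ∪ Z) ∖ ((X^c ∩ X) ∖ (X ∪ Z)) = {1, 2, 4, 5, 6, 7, 8, 9, 11, 12, 13, 14, 15, 16}
((X ∪ Z) ∖ ((X^c ∩ X) ∖ (X ∪ Z))) ∖ Z = {9}
|((X ∪ Z) ∖ ((X^c ∩ X) ∖ (X ∪ Z))) ∖ Z| = 1

1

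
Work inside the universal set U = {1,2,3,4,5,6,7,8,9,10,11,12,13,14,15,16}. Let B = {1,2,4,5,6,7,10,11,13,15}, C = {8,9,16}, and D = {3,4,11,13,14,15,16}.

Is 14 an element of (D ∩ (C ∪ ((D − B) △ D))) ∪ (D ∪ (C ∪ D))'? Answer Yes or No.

14 ∈ D and 14 ∉ B, so 14 ∈ D − B
14 ∈ (D − B) and 14 ∈ D, so 14 ∉ (D − B) △ D
14 ∉ C and 14 ∉ ((D − B) △ D), so 14 ∉ C ∪ ((D − B) △ D)
14 ∈ D and 14 ∉ (C ∪ ((D − B) △ D)), so 14 ∉ D ∩ (C ∪ ((D − B) △ D))
14 ∉ C and 14 ∈ D, so 14 ∈ C ∪ D
14 ∈ D and 14 ∈ (C ∪ D), so 14 ∈ D ∪ (C ∪ D)
14 ∉ (D ∪ (C ∪ D))' since 14 ∈ (D ∪ (C ∪ D))
14 ∉ (D ∩ (C ∪ ((D − B) △ D))) and 14 ∉ (D ∪ (C ∪ D))', so 14 ∉ (D ∩ (C ∪ ((D − B) △ D))) ∪ (D ∪ (C ∪ D))'

No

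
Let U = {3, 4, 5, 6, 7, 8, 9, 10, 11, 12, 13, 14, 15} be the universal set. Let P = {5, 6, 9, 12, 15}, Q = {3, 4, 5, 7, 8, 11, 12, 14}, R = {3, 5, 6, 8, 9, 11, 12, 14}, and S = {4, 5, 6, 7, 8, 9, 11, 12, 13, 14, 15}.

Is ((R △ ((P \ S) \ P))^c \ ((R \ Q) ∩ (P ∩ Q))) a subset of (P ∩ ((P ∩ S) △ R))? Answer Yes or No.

No

P \ S = {}
(P \ S) \ P = {}
R △ ((P \ S) \ P) = {3, 5, 6, 8, 9, 11, 12, 14}
(R △ ((P \ S) \ P))^c = {4, 7, 10, 13, 15}
R \ Q = {6, 9}
P ∩ Q = {5, 12}
(R \ Q) ∩ (P ∩ Q) = {}
(R △ ((P \ S) \ P))^c \ ((R \ Q) ∩ (P ∩ Q)) = {4, 7, 10, 13, 15}
P ∩ S = {5, 6, 9, 12, 15}
(P ∩ S) △ R = {3, 8, 11, 14, 15}
P ∩ ((P ∩ S) △ R) = {15}
4 ∈ (R △ ((P \ S) \ P))^c \ ((R \ Q) ∩ (P ∩ Q)) but 4 ∉ P ∩ ((P ∩ S) △ R), so the inclusion fails.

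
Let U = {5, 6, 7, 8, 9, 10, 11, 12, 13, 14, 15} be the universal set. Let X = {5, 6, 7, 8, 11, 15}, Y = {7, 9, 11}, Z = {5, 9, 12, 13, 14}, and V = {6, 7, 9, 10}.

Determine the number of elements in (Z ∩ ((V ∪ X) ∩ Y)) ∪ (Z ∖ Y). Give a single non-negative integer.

5

V ∪ X = {5, 6, 7, 8, 9, 10, 11, 15}
(V ∪ X) ∩ Y = {7, 9, 11}
Z ∩ ((V ∪ X) ∩ Y) = {9}
Z ∖ Y = {5, 12, 13, 14}
(Z ∩ ((V ∪ X) ∩ Y)) ∪ (Z ∖ Y) = {5, 9, 12, 13, 14}
|(Z ∩ ((V ∪ X) ∩ Y)) ∪ (Z ∖ Y)| = 5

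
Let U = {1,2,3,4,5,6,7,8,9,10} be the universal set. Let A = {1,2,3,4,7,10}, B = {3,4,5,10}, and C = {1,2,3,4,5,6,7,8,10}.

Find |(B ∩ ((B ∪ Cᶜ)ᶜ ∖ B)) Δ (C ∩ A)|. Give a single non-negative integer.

Cᶜ = {9}
B ∪ Cᶜ = {3,4,5,9,10}
(B ∪ Cᶜ)ᶜ = {1,2,6,7,8}
(B ∪ Cᶜ)ᶜ ∖ B = {1,2,6,7,8}
B ∩ ((B ∪ Cᶜ)ᶜ ∖ B) = {}
C ∩ A = {1,2,3,4,7,10}
(B ∩ ((B ∪ Cᶜ)ᶜ ∖ B)) Δ (C ∩ A) = {1,2,3,4,7,10}
|(B ∩ ((B ∪ Cᶜ)ᶜ ∖ B)) Δ (C ∩ A)| = 6

6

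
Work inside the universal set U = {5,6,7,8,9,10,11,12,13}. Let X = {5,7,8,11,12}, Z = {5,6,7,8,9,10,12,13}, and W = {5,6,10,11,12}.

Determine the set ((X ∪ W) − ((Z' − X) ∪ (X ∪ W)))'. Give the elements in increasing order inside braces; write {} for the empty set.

X ∪ W = {5,6,7,8,10,11,12}
Z' = {11}
Z' − X = {}
(Z' − X) ∪ (X ∪ W) = {5,6,7,8,10,11,12}
(X ∪ W) − ((Z' − X) ∪ (X ∪ W)) = {}
((X ∪ W) − ((Z' − X) ∪ (X ∪ W)))' = {5,6,7,8,9,10,11,12,13}

{5,6,7,8,9,10,11,12,13}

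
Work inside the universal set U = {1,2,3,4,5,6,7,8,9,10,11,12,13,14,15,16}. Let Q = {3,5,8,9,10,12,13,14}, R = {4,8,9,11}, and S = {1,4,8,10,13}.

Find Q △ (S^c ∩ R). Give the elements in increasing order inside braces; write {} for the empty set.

{3,5,8,10,11,12,13,14}

S^c = {2,3,5,6,7,9,11,12,14,15,16}
S^c ∩ R = {9,11}
Q △ (S^c ∩ R) = {3,5,8,10,11,12,13,14}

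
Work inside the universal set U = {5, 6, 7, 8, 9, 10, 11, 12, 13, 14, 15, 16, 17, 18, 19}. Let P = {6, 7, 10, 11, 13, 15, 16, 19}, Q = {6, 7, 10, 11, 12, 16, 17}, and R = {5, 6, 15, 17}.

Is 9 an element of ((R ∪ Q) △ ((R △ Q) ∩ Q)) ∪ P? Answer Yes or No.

9 ∉ R and 9 ∉ Q, so 9 ∉ R ∪ Q
9 ∉ R and 9 ∉ Q, so 9 ∉ R △ Q
9 ∉ (R △ Q) and 9 ∉ Q, so 9 ∉ (R △ Q) ∩ Q
9 ∉ (R ∪ Q) and 9 ∉ ((R △ Q) ∩ Q), so 9 ∉ (R ∪ Q) △ ((R △ Q) ∩ Q)
9 ∉ ((R ∪ Q) △ ((R △ Q) ∩ Q)) and 9 ∉ P, so 9 ∉ ((R ∪ Q) △ ((R △ Q) ∩ Q)) ∪ P

No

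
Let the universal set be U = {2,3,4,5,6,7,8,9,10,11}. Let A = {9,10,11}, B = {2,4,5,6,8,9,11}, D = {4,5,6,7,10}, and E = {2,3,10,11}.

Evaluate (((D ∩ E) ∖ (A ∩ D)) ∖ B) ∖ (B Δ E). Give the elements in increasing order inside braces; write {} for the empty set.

{}

D ∩ E = {10}
A ∩ D = {10}
(D ∩ E) ∖ (A ∩ D) = {}
((D ∩ E) ∖ (A ∩ D)) ∖ B = {}
B Δ E = {3,4,5,6,8,9,10}
(((D ∩ E) ∖ (A ∩ D)) ∖ B) ∖ (B Δ E) = {}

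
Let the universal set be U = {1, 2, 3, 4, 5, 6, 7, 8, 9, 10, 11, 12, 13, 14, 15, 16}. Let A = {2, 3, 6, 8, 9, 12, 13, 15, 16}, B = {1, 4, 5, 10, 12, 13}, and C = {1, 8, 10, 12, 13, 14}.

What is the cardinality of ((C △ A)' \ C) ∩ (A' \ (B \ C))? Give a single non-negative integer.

C △ A = {1, 2, 3, 6, 9, 10, 14, 15, 16}
(C △ A)' = {4, 5, 7, 8, 11, 12, 13}
(C △ A)' \ C = {4, 5, 7, 11}
A' = {1, 4, 5, 7, 10, 11, 14}
B \ C = {4, 5}
A' \ (B \ C) = {1, 7, 10, 11, 14}
((C △ A)' \ C) ∩ (A' \ (B \ C)) = {7, 11}
|((C △ A)' \ C) ∩ (A' \ (B \ C))| = 2

2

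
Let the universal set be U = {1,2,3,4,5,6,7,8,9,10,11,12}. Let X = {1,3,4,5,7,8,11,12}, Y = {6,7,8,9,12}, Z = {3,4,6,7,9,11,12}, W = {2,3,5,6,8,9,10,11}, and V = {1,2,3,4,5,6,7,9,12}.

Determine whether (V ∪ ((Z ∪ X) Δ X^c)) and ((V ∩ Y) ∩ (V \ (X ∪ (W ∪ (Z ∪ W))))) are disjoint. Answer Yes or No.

Z ∪ X = {1,3,4,5,6,7,8,9,11,12}
X^c = {2,6,9,10}
(Z ∪ X) Δ X^c = {1,2,3,4,5,7,8,10,11,12}
V ∪ ((Z ∪ X) Δ X^c) = {1,2,3,4,5,6,7,8,9,10,11,12}
V ∩ Y = {6,7,9,12}
Z ∪ W = {2,3,4,5,6,7,8,9,10,11,12}
W ∪ (Z ∪ W) = {2,3,4,5,6,7,8,9,10,11,12}
X ∪ (W ∪ (Z ∪ W)) = {1,2,3,4,5,6,7,8,9,10,11,12}
V \ (X ∪ (W ∪ (Z ∪ W))) = {}
(V ∩ Y) ∩ (V \ (X ∪ (W ∪ (Z ∪ W)))) = {}
{1,2,3,4,5,6,7,8,9,10,11,12} and {} share no elements.

Yes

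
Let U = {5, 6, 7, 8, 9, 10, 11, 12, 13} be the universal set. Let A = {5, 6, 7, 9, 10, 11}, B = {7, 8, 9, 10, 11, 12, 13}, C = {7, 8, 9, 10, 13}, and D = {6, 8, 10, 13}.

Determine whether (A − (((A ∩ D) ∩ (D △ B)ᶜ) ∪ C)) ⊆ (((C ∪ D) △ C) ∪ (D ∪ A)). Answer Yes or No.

Yes

A ∩ D = {6, 10}
D △ B = {6, 7, 9, 11, 12}
(D △ B)ᶜ = {5, 8, 10, 13}
(A ∩ D) ∩ (D △ B)ᶜ = {10}
((A ∩ D) ∩ (D △ B)ᶜ) ∪ C = {7, 8, 9, 10, 13}
A − (((A ∩ D) ∩ (D △ B)ᶜ) ∪ C) = {5, 6, 11}
C ∪ D = {6, 7, 8, 9, 10, 13}
(C ∪ D) △ C = {6}
D ∪ A = {5, 6, 7, 8, 9, 10, 11, 13}
((C ∪ D) △ C) ∪ (D ∪ A) = {5, 6, 7, 8, 9, 10, 11, 13}
Every element of {5, 6, 11} is in {5, 6, 7, 8, 9, 10, 11, 13}, so A − (((A ∩ D) ∩ (D △ B)ᶜ) ∪ C) ⊆ ((C ∪ D) △ C) ∪ (D ∪ A).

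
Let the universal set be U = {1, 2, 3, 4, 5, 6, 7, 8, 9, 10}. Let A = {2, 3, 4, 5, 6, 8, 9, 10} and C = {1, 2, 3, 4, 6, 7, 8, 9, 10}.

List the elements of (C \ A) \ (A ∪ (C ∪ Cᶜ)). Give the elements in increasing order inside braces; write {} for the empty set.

{}

C \ A = {1, 7}
Cᶜ = {5}
C ∪ Cᶜ = {1, 2, 3, 4, 5, 6, 7, 8, 9, 10}
A ∪ (C ∪ Cᶜ) = {1, 2, 3, 4, 5, 6, 7, 8, 9, 10}
(C \ A) \ (A ∪ (C ∪ Cᶜ)) = {}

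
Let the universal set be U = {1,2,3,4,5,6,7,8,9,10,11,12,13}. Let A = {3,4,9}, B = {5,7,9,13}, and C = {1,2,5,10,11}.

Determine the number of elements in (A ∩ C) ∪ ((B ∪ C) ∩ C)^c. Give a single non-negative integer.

8

A ∩ C = {}
B ∪ C = {1,2,5,7,9,10,11,13}
(B ∪ C) ∩ C = {1,2,5,10,11}
((B ∪ C) ∩ C)^c = {3,4,6,7,8,9,12,13}
(A ∩ C) ∪ ((B ∪ C) ∩ C)^c = {3,4,6,7,8,9,12,13}
|(A ∩ C) ∪ ((B ∪ C) ∩ C)^c| = 8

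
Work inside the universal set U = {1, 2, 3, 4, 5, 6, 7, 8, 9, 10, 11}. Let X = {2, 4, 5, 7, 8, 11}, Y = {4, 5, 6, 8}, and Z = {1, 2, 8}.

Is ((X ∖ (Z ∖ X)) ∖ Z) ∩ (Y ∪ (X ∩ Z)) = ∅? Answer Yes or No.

No

Z ∖ X = {1}
X ∖ (Z ∖ X) = {2, 4, 5, 7, 8, 11}
(X ∖ (Z ∖ X)) ∖ Z = {4, 5, 7, 11}
X ∩ Z = {2, 8}
Y ∪ (X ∩ Z) = {2, 4, 5, 6, 8}
4 lies in both, so they are not disjoint.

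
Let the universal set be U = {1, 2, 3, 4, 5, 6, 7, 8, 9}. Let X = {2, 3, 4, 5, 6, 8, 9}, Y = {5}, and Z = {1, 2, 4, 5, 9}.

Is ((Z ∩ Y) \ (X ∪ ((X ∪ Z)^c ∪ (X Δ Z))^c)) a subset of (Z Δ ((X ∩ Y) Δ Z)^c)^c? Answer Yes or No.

Z ∩ Y = {5}
X ∪ Z = {1, 2, 3, 4, 5, 6, 8, 9}
(X ∪ Z)^c = {7}
X Δ Z = {1, 3, 6, 8}
(X ∪ Z)^c ∪ (X Δ Z) = {1, 3, 6, 7, 8}
((X ∪ Z)^c ∪ (X Δ Z))^c = {2, 4, 5, 9}
X ∪ ((X ∪ Z)^c ∪ (X Δ Z))^c = {2, 3, 4, 5, 6, 8, 9}
(Z ∩ Y) \ (X ∪ ((X ∪ Z)^c ∪ (X Δ Z))^c) = {}
X ∩ Y = {5}
(X ∩ Y) Δ Z = {1, 2, 4, 9}
((X ∩ Y) Δ Z)^c = {3, 5, 6, 7, 8}
Z Δ ((X ∩ Y) Δ Z)^c = {1, 2, 3, 4, 6, 7, 8, 9}
(Z Δ ((X ∩ Y) Δ Z)^c)^c = {5}
Every element of {} is in {5}, so (Z ∩ Y) \ (X ∪ ((X ∪ Z)^c ∪ (X Δ Z))^c) ⊆ (Z Δ ((X ∩ Y) Δ Z)^c)^c.

Yes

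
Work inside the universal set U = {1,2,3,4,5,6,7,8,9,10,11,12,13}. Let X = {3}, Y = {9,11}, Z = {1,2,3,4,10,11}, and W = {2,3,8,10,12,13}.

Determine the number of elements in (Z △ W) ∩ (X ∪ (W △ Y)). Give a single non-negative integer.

Z △ W = {1,4,8,11,12,13}
W △ Y = {2,3,8,9,10,11,12,13}
X ∪ (W △ Y) = {2,3,8,9,10,11,12,13}
(Z △ W) ∩ (X ∪ (W △ Y)) = {8,11,12,13}
|(Z △ W) ∩ (X ∪ (W △ Y))| = 4

4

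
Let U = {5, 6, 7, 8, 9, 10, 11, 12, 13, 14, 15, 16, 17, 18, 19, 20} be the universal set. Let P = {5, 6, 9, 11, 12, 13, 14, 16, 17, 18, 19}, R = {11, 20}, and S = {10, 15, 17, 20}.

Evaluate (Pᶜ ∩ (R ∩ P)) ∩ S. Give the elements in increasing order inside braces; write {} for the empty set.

Pᶜ = {7, 8, 10, 15, 20}
R ∩ P = {11}
Pᶜ ∩ (R ∩ P) = {}
(Pᶜ ∩ (R ∩ P)) ∩ S = {}

{}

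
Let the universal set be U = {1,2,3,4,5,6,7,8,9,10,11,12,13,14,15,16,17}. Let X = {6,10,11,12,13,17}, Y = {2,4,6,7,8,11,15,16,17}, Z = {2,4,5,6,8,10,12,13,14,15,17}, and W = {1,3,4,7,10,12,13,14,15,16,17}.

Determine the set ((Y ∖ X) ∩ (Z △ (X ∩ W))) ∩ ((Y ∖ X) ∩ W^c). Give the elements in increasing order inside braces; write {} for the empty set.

Y ∖ X = {2,4,7,8,15,16}
X ∩ W = {10,12,13,17}
Z △ (X ∩ W) = {2,4,5,6,8,14,15}
(Y ∖ X) ∩ (Z △ (X ∩ W)) = {2,4,8,15}
W^c = {2,5,6,8,9,11}
(Y ∖ X) ∩ W^c = {2,8}
((Y ∖ X) ∩ (Z △ (X ∩ W))) ∩ ((Y ∖ X) ∩ W^c) = {2,8}

{2,8}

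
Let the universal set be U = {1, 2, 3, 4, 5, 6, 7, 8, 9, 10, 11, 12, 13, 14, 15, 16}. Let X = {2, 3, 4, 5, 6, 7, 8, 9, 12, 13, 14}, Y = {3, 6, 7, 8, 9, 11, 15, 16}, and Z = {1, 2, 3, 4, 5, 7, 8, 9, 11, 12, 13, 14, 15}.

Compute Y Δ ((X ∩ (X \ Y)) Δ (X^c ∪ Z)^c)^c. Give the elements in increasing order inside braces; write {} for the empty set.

{1, 6, 10}

X \ Y = {2, 4, 5, 12, 13, 14}
X ∩ (X \ Y) = {2, 4, 5, 12, 13, 14}
X^c = {1, 10, 11, 15, 16}
X^c ∪ Z = {1, 2, 3, 4, 5, 7, 8, 9, 10, 11, 12, 13, 14, 15, 16}
(X^c ∪ Z)^c = {6}
(X ∩ (X \ Y)) Δ (X^c ∪ Z)^c = {2, 4, 5, 6, 12, 13, 14}
((X ∩ (X \ Y)) Δ (X^c ∪ Z)^c)^c = {1, 3, 7, 8, 9, 10, 11, 15, 16}
Y Δ ((X ∩ (X \ Y)) Δ (X^c ∪ Z)^c)^c = {1, 6, 10}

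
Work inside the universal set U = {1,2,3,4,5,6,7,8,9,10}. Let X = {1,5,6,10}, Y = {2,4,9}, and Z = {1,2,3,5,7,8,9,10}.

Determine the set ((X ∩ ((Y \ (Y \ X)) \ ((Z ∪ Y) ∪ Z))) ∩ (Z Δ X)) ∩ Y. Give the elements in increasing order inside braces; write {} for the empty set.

{}

Y \ X = {2,4,9}
Y \ (Y \ X) = {}
Z ∪ Y = {1,2,3,4,5,7,8,9,10}
(Z ∪ Y) ∪ Z = {1,2,3,4,5,7,8,9,10}
(Y \ (Y \ X)) \ ((Z ∪ Y) ∪ Z) = {}
X ∩ ((Y \ (Y \ X)) \ ((Z ∪ Y) ∪ Z)) = {}
Z Δ X = {2,3,6,7,8,9}
(X ∩ ((Y \ (Y \ X)) \ ((Z ∪ Y) ∪ Z))) ∩ (Z Δ X) = {}
((X ∩ ((Y \ (Y \ X)) \ ((Z ∪ Y) ∪ Z))) ∩ (Z Δ X)) ∩ Y = {}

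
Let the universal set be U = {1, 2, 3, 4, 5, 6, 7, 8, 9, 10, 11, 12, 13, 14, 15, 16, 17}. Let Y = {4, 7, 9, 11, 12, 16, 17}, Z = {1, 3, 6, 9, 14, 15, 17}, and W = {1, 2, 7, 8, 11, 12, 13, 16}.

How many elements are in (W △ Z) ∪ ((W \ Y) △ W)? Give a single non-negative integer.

13

W △ Z = {2, 3, 6, 7, 8, 9, 11, 12, 13, 14, 15, 16, 17}
W \ Y = {1, 2, 8, 13}
(W \ Y) △ W = {7, 11, 12, 16}
(W △ Z) ∪ ((W \ Y) △ W) = {2, 3, 6, 7, 8, 9, 11, 12, 13, 14, 15, 16, 17}
|(W △ Z) ∪ ((W \ Y) △ W)| = 13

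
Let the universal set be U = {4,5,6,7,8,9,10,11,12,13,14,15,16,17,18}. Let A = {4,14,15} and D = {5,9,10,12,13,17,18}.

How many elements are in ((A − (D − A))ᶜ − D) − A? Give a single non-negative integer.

D − A = {5,9,10,12,13,17,18}
A − (D − A) = {4,14,15}
(A − (D − A))ᶜ = {5,6,7,8,9,10,11,12,13,16,17,18}
(A − (D − A))ᶜ − D = {6,7,8,11,16}
((A − (D − A))ᶜ − D) − A = {6,7,8,11,16}
|((A − (D − A))ᶜ − D) − A| = 5

5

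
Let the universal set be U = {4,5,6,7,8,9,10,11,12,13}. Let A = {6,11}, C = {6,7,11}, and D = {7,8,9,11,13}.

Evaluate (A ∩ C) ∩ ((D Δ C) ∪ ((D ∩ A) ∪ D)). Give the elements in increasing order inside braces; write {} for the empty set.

{6,11}

A ∩ C = {6,11}
D Δ C = {6,8,9,13}
D ∩ A = {11}
(D ∩ A) ∪ D = {7,8,9,11,13}
(D Δ C) ∪ ((D ∩ A) ∪ D) = {6,7,8,9,11,13}
(A ∩ C) ∩ ((D Δ C) ∪ ((D ∩ A) ∪ D)) = {6,11}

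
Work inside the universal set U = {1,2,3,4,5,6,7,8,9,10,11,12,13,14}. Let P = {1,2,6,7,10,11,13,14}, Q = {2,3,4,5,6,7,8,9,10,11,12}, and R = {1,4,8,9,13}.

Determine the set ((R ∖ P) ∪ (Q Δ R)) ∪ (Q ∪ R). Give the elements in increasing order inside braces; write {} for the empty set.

R ∖ P = {4,8,9}
Q Δ R = {1,2,3,5,6,7,10,11,12,13}
(R ∖ P) ∪ (Q Δ R) = {1,2,3,4,5,6,7,8,9,10,11,12,13}
Q ∪ R = {1,2,3,4,5,6,7,8,9,10,11,12,13}
((R ∖ P) ∪ (Q Δ R)) ∪ (Q ∪ R) = {1,2,3,4,5,6,7,8,9,10,11,12,13}

{1,2,3,4,5,6,7,8,9,10,11,12,13}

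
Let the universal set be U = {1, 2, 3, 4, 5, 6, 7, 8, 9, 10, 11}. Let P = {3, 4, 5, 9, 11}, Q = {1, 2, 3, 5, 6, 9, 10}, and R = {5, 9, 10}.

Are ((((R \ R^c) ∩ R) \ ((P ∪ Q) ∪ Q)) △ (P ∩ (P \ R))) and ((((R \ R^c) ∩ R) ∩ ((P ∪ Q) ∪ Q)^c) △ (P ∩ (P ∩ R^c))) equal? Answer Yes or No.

R^c = {1, 2, 3, 4, 6, 7, 8, 11}
R \ R^c = {5, 9, 10}
(R \ R^c) ∩ R = {5, 9, 10}
P ∪ Q = {1, 2, 3, 4, 5, 6, 9, 10, 11}
(P ∪ Q) ∪ Q = {1, 2, 3, 4, 5, 6, 9, 10, 11}
((R \ R^c) ∩ R) \ ((P ∪ Q) ∪ Q) = {}
P \ R = {3, 4, 11}
P ∩ (P \ R) = {3, 4, 11}
(((R \ R^c) ∩ R) \ ((P ∪ Q) ∪ Q)) △ (P ∩ (P \ R)) = {3, 4, 11}
((P ∪ Q) ∪ Q)^c = {7, 8}
((R \ R^c) ∩ R) ∩ ((P ∪ Q) ∪ Q)^c = {}
P ∩ R^c = {3, 4, 11}
P ∩ (P ∩ R^c) = {3, 4, 11}
(((R \ R^c) ∩ R) ∩ ((P ∪ Q) ∪ Q)^c) △ (P ∩ (P ∩ R^c)) = {3, 4, 11}
Both equal {3, 4, 11}, so (((R \ R^c) ∩ R) \ ((P ∪ Q) ∪ Q)) △ (P ∩ (P \ R)) = (((R \ R^c) ∩ R) ∩ ((P ∪ Q) ∪ Q)^c) △ (P ∩ (P ∩ R^c)).

Yes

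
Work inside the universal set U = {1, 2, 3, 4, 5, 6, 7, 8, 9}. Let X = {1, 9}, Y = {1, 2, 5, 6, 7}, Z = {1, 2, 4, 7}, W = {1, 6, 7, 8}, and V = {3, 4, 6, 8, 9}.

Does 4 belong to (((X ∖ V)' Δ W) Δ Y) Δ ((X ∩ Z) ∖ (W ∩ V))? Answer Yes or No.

4 ∉ X and 4 ∈ V, so 4 ∉ X ∖ V
4 ∈ (X ∖ V)' since 4 ∉ (X ∖ V)
4 ∈ (X ∖ V)' and 4 ∉ W, so 4 ∈ (X ∖ V)' Δ W
4 ∈ ((X ∖ V)' Δ W) and 4 ∉ Y, so 4 ∈ ((X ∖ V)' Δ W) Δ Y
4 ∉ X and 4 ∈ Z, so 4 ∉ X ∩ Z
4 ∉ W and 4 ∈ V, so 4 ∉ W ∩ V
4 ∉ (X ∩ Z) and 4 ∉ (W ∩ V), so 4 ∉ (X ∩ Z) ∖ (W ∩ V)
4 ∈ (((X ∖ V)' Δ W) Δ Y) and 4 ∉ ((X ∩ Z) ∖ (W ∩ V)), so 4 ∈ (((X ∖ V)' Δ W) Δ Y) Δ ((X ∩ Z) ∖ (W ∩ V))

Yes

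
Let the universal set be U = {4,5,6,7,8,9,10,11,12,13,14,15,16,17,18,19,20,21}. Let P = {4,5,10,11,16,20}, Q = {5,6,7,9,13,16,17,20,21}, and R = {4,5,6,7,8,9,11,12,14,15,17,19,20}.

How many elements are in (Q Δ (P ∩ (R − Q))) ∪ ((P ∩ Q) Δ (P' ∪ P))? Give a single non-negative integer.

R − Q = {4,8,11,12,14,15,19}
P ∩ (R − Q) = {4,11}
Q Δ (P ∩ (R − Q)) = {4,5,6,7,9,11,13,16,17,20,21}
P ∩ Q = {5,16,20}
P' = {6,7,8,9,12,13,14,15,17,18,19,21}
P' ∪ P = {4,5,6,7,8,9,10,11,12,13,14,15,16,17,18,19,20,21}
(P ∩ Q) Δ (P' ∪ P) = {4,6,7,8,9,10,11,12,13,14,15,17,18,19,21}
(Q Δ (P ∩ (R − Q))) ∪ ((P ∩ Q) Δ (P' ∪ P)) = {4,5,6,7,8,9,10,11,12,13,14,15,16,17,18,19,20,21}
|(Q Δ (P ∩ (R − Q))) ∪ ((P ∩ Q) Δ (P' ∪ P))| = 18

18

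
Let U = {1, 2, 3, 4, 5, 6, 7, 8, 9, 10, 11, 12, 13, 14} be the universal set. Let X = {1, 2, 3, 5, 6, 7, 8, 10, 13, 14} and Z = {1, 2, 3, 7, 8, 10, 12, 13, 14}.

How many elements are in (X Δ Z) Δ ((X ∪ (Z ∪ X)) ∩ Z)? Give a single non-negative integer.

X Δ Z = {5, 6, 12}
Z ∪ X = {1, 2, 3, 5, 6, 7, 8, 10, 12, 13, 14}
X ∪ (Z ∪ X) = {1, 2, 3, 5, 6, 7, 8, 10, 12, 13, 14}
(X ∪ (Z ∪ X)) ∩ Z = {1, 2, 3, 7, 8, 10, 12, 13, 14}
(X Δ Z) Δ ((X ∪ (Z ∪ X)) ∩ Z) = {1, 2, 3, 5, 6, 7, 8, 10, 13, 14}
|(X Δ Z) Δ ((X ∪ (Z ∪ X)) ∩ Z)| = 10

10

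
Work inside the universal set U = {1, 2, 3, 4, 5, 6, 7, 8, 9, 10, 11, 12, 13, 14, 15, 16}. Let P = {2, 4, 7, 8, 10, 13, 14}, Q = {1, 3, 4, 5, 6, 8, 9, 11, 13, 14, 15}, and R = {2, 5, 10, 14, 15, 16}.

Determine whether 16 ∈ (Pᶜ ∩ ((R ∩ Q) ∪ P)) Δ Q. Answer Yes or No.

No

16 ∉ P, so 16 ∈ Pᶜ
16 ∈ R and 16 ∉ Q, so 16 ∉ R ∩ Q
16 ∉ (R ∩ Q) and 16 ∉ P, so 16 ∉ (R ∩ Q) ∪ P
16 ∈ Pᶜ and 16 ∉ ((R ∩ Q) ∪ P), so 16 ∉ Pᶜ ∩ ((R ∩ Q) ∪ P)
16 ∉ (Pᶜ ∩ ((R ∩ Q) ∪ P)) and 16 ∉ Q, so 16 ∉ (Pᶜ ∩ ((R ∩ Q) ∪ P)) Δ Q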